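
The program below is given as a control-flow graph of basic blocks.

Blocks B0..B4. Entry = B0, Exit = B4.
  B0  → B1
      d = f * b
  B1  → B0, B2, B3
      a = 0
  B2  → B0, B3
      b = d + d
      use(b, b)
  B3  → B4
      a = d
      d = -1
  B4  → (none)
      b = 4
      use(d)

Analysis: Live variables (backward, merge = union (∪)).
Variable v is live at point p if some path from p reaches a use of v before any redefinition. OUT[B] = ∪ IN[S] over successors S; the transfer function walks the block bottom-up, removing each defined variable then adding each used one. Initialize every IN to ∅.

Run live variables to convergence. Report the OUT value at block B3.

Fixpoint table:
  B0:  IN={b, f}  OUT={b, d, f}
  B1:  IN={b, d, f}  OUT={b, d, f}
  B2:  IN={d, f}  OUT={b, d, f}
  B3:  IN={d}  OUT={d}
  B4:  IN={d}  OUT={}

Merge at B3: OUT[B3] = IN[B4] = {d}

Answer: {d}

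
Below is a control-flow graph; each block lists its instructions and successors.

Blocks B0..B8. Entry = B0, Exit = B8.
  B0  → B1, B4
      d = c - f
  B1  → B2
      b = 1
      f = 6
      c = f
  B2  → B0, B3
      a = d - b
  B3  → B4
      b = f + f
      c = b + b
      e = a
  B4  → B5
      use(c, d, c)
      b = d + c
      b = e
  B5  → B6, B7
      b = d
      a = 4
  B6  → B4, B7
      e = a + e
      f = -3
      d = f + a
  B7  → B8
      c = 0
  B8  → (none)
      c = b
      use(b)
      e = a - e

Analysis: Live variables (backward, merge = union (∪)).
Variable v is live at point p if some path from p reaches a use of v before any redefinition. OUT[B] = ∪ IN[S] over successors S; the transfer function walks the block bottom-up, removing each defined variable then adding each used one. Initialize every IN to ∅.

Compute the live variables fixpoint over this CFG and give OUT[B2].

Fixpoint table:
  B0:  IN={c, e, f}  OUT={c, d, e}
  B1:  IN={d, e}  OUT={b, c, d, e, f}
  B2:  IN={b, c, d, e, f}  OUT={a, c, d, e, f}
  B3:  IN={a, d, f}  OUT={c, d, e}
  B4:  IN={c, d, e}  OUT={c, d, e}
  B5:  IN={c, d, e}  OUT={a, b, c, e}
  B6:  IN={a, b, c, e}  OUT={a, b, c, d, e}
  B7:  IN={a, b, e}  OUT={a, b, e}
  B8:  IN={a, b, e}  OUT={}

Merge at B2: OUT[B2] = IN[B0] ⊔ IN[B3] = {a, c, d, e, f}

Answer: {a, c, d, e, f}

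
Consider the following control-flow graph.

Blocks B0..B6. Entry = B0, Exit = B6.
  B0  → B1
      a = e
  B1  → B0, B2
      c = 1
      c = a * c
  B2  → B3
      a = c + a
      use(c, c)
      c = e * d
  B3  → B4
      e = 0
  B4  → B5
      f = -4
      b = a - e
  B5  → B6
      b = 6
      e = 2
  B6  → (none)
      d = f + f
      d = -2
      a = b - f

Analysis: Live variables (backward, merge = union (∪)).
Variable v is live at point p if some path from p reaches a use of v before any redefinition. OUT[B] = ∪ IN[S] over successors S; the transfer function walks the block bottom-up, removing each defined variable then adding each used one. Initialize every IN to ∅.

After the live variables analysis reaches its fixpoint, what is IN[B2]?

Fixpoint table:
  B0:  IN={d, e}  OUT={a, d, e}
  B1:  IN={a, d, e}  OUT={a, c, d, e}
  B2:  IN={a, c, d, e}  OUT={a}
  B3:  IN={a}  OUT={a, e}
  B4:  IN={a, e}  OUT={f}
  B5:  IN={f}  OUT={b, f}
  B6:  IN={b, f}  OUT={}

Merge at B2: OUT[B2] = IN[B3] = {a}
Applying B2's transfer function to that OUT value gives IN[B2] (row B2 above).

Answer: {a, c, d, e}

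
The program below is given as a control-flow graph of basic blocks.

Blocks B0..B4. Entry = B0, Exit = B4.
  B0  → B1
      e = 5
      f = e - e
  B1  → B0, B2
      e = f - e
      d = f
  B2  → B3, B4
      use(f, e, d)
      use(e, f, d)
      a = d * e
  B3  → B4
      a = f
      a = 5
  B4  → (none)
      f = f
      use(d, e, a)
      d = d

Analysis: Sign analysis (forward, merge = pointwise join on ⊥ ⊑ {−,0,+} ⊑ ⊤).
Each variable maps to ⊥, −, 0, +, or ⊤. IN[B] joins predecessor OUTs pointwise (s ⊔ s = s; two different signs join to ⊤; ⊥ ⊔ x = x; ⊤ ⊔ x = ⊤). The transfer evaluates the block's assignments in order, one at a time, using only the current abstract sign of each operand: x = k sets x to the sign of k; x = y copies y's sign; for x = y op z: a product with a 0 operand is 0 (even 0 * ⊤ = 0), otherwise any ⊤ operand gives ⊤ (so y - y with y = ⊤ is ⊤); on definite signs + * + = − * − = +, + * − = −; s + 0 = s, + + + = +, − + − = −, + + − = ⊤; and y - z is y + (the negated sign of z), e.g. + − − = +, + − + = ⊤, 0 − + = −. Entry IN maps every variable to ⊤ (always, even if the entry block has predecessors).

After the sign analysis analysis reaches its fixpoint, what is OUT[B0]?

Per-block solution:
  B0:   IN=(all ⊤)   OUT={e:+; rest ⊤}
  B1:   IN={e:+; rest ⊤}   OUT=(all ⊤)
  B2:   IN=(all ⊤)   OUT=(all ⊤)
  B3:   IN=(all ⊤)   OUT={a:+; rest ⊤}
  B4:   IN=(all ⊤)   OUT=(all ⊤)

Merge at B0 (entry node, so the boundary value (all ⊤) is joined with the incoming edge(s)): IN[B0] = (all ⊤) ⊔ OUT[B1] = {a: ⊤, b: ⊤, c: ⊤, d: ⊤, e: ⊤, f: ⊤}
Applying B0's transfer function to that IN value gives OUT[B0] (row B0 above).

Answer: {a: ⊤, b: ⊤, c: ⊤, d: ⊤, e: +, f: ⊤}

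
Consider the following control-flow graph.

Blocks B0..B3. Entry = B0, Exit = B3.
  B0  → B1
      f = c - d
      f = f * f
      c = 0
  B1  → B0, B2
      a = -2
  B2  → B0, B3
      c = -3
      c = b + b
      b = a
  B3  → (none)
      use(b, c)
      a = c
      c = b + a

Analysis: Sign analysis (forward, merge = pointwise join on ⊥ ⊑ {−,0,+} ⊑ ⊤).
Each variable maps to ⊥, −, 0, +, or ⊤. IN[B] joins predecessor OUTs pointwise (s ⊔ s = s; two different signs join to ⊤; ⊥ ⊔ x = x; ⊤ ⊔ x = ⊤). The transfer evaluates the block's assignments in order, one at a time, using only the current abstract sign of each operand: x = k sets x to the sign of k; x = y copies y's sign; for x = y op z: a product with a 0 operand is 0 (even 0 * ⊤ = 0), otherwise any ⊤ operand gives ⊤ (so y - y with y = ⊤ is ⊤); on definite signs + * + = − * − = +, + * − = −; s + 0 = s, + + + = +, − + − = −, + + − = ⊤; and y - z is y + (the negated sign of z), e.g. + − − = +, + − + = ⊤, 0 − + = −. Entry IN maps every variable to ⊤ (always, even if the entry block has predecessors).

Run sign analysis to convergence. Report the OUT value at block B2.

Answer: {a: -, b: -, c: ⊤, d: ⊤, e: ⊤, f: ⊤}

Trace:
Per-block solution:
  B0:  IN=(all ⊤)  OUT={c:0; rest ⊤}
  B1:  IN={c:0; rest ⊤}  OUT={a:-, c:0; rest ⊤}
  B2:  IN={a:-, c:0; rest ⊤}  OUT={a:-, b:-; rest ⊤}
  B3:  IN={a:-, b:-; rest ⊤}  OUT={b:-; rest ⊤}

Merge at B2: IN[B2] = OUT[B1] = {a: -, b: ⊤, c: 0, d: ⊤, e: ⊤, f: ⊤}
Applying B2's transfer function to that IN value gives OUT[B2] (row B2 above).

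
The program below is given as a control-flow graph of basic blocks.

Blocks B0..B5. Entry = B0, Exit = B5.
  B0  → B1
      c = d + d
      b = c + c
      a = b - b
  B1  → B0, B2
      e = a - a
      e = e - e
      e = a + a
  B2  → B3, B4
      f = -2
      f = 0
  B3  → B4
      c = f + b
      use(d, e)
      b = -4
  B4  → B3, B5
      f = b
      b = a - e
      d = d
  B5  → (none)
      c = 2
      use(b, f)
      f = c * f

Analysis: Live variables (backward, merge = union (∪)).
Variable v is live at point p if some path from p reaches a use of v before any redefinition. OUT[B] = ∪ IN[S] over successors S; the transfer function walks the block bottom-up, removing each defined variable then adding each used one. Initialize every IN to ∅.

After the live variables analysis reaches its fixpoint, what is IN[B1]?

Answer: {a, b, d}

Trace:
Converged values:
  B0:   IN={d}   OUT={a, b, d}
  B1:   IN={a, b, d}   OUT={a, b, d, e}
  B2:   IN={a, b, d, e}   OUT={a, b, d, e, f}
  B3:   IN={a, b, d, e, f}   OUT={a, b, d, e}
  B4:   IN={a, b, d, e}   OUT={a, b, d, e, f}
  B5:   IN={b, f}   OUT={}

Merge at B1: OUT[B1] = IN[B0] ⊔ IN[B2] = {a, b, d, e}
Applying B1's transfer function to that OUT value gives IN[B1] (row B1 above).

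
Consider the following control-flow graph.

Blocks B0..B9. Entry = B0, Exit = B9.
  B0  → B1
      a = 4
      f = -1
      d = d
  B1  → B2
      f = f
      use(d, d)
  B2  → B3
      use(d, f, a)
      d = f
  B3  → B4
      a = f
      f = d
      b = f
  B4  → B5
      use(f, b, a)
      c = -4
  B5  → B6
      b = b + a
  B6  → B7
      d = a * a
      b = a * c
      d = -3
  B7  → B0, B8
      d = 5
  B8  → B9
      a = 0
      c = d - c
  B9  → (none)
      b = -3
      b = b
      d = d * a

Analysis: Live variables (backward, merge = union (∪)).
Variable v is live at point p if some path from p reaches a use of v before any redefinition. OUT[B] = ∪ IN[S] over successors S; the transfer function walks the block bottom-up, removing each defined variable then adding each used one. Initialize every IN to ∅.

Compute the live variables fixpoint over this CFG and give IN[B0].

Fixpoint table:
  B0:   IN={d}   OUT={a, d, f}
  B1:   IN={a, d, f}   OUT={a, d, f}
  B2:   IN={a, d, f}   OUT={d, f}
  B3:   IN={d, f}   OUT={a, b, f}
  B4:   IN={a, b, f}   OUT={a, b, c}
  B5:   IN={a, b, c}   OUT={a, c}
  B6:   IN={a, c}   OUT={c}
  B7:   IN={c}   OUT={c, d}
  B8:   IN={c, d}   OUT={a, d}
  B9:   IN={a, d}   OUT={}

Merge at B0: OUT[B0] = IN[B1] = {a, d, f}
Applying B0's transfer function to that OUT value gives IN[B0] (row B0 above).

Answer: {d}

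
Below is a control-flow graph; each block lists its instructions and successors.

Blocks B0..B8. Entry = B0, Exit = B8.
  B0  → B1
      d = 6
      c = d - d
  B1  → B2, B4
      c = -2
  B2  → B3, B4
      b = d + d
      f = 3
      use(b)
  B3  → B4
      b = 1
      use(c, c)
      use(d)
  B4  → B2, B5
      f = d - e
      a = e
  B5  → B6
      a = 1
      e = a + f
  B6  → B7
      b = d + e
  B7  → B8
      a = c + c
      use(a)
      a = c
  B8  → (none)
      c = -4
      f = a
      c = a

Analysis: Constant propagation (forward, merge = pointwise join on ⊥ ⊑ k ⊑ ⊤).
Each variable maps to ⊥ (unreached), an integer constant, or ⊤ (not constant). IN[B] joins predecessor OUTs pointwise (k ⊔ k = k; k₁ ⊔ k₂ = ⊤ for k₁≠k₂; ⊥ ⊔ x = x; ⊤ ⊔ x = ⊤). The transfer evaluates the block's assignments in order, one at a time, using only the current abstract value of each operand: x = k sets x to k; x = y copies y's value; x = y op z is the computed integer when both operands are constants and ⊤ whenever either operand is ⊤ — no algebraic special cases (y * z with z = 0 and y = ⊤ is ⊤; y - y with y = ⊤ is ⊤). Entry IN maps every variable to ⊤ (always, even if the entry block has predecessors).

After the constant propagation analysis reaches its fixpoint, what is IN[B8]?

Answer: {a: -2, b: ⊤, c: -2, d: 6, e: ⊤, f: ⊤}

Trace:
Converged values:
  B0:   IN=(all ⊤)   OUT={c:0, d:6; rest ⊤}
  B1:   IN={c:0, d:6; rest ⊤}   OUT={c:-2, d:6; rest ⊤}
  B2:   IN={c:-2, d:6; rest ⊤}   OUT={b:12, c:-2, d:6, f:3; rest ⊤}
  B3:   IN={b:12, c:-2, d:6, f:3; rest ⊤}   OUT={b:1, c:-2, d:6, f:3; rest ⊤}
  B4:   IN={c:-2, d:6; rest ⊤}   OUT={c:-2, d:6; rest ⊤}
  B5:   IN={c:-2, d:6; rest ⊤}   OUT={a:1, c:-2, d:6; rest ⊤}
  B6:   IN={a:1, c:-2, d:6; rest ⊤}   OUT={a:1, c:-2, d:6; rest ⊤}
  B7:   IN={a:1, c:-2, d:6; rest ⊤}   OUT={a:-2, c:-2, d:6; rest ⊤}
  B8:   IN={a:-2, c:-2, d:6; rest ⊤}   OUT={a:-2, c:-2, d:6, f:-2; rest ⊤}

Merge at B8: IN[B8] = OUT[B7] = {a: -2, b: ⊤, c: -2, d: 6, e: ⊤, f: ⊤}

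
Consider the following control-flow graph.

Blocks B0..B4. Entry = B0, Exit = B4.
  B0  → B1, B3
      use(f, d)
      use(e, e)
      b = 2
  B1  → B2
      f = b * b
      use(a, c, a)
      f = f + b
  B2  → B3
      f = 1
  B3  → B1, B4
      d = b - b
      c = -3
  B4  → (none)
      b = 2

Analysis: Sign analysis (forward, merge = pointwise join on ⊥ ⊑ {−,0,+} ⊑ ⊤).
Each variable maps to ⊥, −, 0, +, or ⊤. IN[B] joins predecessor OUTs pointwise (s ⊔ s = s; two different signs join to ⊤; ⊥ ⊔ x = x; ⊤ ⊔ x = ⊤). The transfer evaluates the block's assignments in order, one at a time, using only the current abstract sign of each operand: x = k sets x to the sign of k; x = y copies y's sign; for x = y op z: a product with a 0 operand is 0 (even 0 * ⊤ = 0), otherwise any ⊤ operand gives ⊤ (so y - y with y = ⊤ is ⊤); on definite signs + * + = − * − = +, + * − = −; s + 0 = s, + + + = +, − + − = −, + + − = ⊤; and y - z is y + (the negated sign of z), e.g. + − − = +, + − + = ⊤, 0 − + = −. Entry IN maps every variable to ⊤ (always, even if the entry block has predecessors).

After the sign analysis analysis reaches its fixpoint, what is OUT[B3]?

Answer: {a: ⊤, b: +, c: -, d: ⊤, e: ⊤, f: ⊤}

Trace:
Fixpoint table:
  B0:   IN=(all ⊤)   OUT={b:+; rest ⊤}
  B1:   IN={b:+; rest ⊤}   OUT={b:+, f:+; rest ⊤}
  B2:   IN={b:+, f:+; rest ⊤}   OUT={b:+, f:+; rest ⊤}
  B3:   IN={b:+; rest ⊤}   OUT={b:+, c:-; rest ⊤}
  B4:   IN={b:+, c:-; rest ⊤}   OUT={b:+, c:-; rest ⊤}

Merge at B3: IN[B3] = OUT[B0] ⊔ OUT[B2] = {a: ⊤, b: +, c: ⊤, d: ⊤, e: ⊤, f: ⊤}
Applying B3's transfer function to that IN value gives OUT[B3] (row B3 above).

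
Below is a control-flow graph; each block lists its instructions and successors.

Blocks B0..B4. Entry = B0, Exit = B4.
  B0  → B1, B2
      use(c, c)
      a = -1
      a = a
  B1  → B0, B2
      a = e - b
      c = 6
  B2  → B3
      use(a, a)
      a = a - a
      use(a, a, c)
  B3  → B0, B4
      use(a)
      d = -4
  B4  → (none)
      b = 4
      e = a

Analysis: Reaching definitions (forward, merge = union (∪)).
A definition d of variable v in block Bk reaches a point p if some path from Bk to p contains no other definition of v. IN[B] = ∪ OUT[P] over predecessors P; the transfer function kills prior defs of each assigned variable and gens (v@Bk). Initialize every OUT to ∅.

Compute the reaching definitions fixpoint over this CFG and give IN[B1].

Fixpoint table:
  B0:   IN={a@B1, a@B2, c@B1, d@B3}   OUT={a@B0, c@B1, d@B3}
  B1:   IN={a@B0, c@B1, d@B3}   OUT={a@B1, c@B1, d@B3}
  B2:   IN={a@B0, a@B1, c@B1, d@B3}   OUT={a@B2, c@B1, d@B3}
  B3:   IN={a@B2, c@B1, d@B3}   OUT={a@B2, c@B1, d@B3}
  B4:   IN={a@B2, c@B1, d@B3}   OUT={a@B2, b@B4, c@B1, d@B3, e@B4}

Merge at B1: IN[B1] = OUT[B0] = {a@B0, c@B1, d@B3}

Answer: {a@B0, c@B1, d@B3}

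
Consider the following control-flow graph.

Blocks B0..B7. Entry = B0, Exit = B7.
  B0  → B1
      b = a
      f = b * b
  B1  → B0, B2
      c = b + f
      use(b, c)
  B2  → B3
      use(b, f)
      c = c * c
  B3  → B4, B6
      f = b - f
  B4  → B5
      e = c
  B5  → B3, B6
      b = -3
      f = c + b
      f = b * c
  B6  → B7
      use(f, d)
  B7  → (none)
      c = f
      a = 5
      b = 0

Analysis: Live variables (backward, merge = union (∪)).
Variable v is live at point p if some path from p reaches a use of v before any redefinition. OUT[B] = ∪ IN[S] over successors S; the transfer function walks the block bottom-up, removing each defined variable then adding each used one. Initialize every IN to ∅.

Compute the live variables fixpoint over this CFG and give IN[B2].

Answer: {b, c, d, f}

Trace:
Fixpoint table:
  B0: | IN={a, d} | OUT={a, b, d, f}
  B1: | IN={a, b, d, f} | OUT={a, b, c, d, f}
  B2: | IN={b, c, d, f} | OUT={b, c, d, f}
  B3: | IN={b, c, d, f} | OUT={c, d, f}
  B4: | IN={c, d} | OUT={c, d}
  B5: | IN={c, d} | OUT={b, c, d, f}
  B6: | IN={d, f} | OUT={f}
  B7: | IN={f} | OUT={}

Merge at B2: OUT[B2] = IN[B3] = {b, c, d, f}
Applying B2's transfer function to that OUT value gives IN[B2] (row B2 above).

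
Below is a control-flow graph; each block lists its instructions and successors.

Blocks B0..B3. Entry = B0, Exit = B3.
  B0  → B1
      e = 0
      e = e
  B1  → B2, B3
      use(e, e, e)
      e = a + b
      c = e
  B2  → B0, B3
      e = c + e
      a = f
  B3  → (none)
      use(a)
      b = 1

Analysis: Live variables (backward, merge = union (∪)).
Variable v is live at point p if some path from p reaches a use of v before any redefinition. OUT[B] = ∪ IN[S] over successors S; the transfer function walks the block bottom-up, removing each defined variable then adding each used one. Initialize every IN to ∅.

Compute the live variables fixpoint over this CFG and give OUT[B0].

Answer: {a, b, e, f}

Trace:
Converged values:
  B0:  IN={a, b, f}  OUT={a, b, e, f}
  B1:  IN={a, b, e, f}  OUT={a, b, c, e, f}
  B2:  IN={b, c, e, f}  OUT={a, b, f}
  B3:  IN={a}  OUT={}

Merge at B0: OUT[B0] = IN[B1] = {a, b, e, f}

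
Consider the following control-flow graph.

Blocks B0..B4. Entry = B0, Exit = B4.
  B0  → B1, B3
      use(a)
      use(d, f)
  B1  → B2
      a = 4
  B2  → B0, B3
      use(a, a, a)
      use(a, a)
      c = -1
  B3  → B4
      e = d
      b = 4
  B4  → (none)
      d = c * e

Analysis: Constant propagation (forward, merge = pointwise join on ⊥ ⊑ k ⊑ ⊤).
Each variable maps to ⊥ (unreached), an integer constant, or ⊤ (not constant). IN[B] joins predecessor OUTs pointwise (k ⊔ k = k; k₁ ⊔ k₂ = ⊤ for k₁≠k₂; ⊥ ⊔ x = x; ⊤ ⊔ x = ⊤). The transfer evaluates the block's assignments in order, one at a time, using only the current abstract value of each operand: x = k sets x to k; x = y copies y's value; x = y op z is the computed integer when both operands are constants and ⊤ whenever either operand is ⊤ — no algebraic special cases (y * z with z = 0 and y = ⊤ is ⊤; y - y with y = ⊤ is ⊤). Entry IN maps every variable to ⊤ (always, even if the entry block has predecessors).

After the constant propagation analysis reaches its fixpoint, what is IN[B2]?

Answer: {a: 4, b: ⊤, c: ⊤, d: ⊤, e: ⊤, f: ⊤}

Derivation:
Converged values:
  B0:  IN=(all ⊤)  OUT=(all ⊤)
  B1:  IN=(all ⊤)  OUT={a:4; rest ⊤}
  B2:  IN={a:4; rest ⊤}  OUT={a:4, c:-1; rest ⊤}
  B3:  IN=(all ⊤)  OUT={b:4; rest ⊤}
  B4:  IN={b:4; rest ⊤}  OUT={b:4; rest ⊤}

Merge at B2: IN[B2] = OUT[B1] = {a: 4, b: ⊤, c: ⊤, d: ⊤, e: ⊤, f: ⊤}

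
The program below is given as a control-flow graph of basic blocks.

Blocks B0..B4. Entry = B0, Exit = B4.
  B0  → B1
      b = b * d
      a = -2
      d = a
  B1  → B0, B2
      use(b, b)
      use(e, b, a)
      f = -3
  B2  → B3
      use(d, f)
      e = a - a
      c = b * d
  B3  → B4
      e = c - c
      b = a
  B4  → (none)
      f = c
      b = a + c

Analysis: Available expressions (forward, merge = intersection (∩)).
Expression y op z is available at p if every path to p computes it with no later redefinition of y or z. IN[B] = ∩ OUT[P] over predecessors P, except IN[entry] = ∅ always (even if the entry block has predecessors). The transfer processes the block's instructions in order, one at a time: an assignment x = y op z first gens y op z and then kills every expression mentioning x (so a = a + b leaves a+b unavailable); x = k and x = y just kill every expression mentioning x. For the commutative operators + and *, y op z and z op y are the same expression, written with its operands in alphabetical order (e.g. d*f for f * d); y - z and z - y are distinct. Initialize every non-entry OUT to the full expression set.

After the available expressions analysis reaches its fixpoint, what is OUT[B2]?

Answer: {a-a, b*d}

Working:
Fixpoint table:
  B0:   IN={}   OUT={}
  B1:   IN={}   OUT={}
  B2:   IN={}   OUT={a-a, b*d}
  B3:   IN={a-a, b*d}   OUT={a-a, c-c}
  B4:   IN={a-a, c-c}   OUT={a+c, a-a, c-c}

Merge at B2: IN[B2] = OUT[B1] = {}
Applying B2's transfer function to that IN value gives OUT[B2] (row B2 above).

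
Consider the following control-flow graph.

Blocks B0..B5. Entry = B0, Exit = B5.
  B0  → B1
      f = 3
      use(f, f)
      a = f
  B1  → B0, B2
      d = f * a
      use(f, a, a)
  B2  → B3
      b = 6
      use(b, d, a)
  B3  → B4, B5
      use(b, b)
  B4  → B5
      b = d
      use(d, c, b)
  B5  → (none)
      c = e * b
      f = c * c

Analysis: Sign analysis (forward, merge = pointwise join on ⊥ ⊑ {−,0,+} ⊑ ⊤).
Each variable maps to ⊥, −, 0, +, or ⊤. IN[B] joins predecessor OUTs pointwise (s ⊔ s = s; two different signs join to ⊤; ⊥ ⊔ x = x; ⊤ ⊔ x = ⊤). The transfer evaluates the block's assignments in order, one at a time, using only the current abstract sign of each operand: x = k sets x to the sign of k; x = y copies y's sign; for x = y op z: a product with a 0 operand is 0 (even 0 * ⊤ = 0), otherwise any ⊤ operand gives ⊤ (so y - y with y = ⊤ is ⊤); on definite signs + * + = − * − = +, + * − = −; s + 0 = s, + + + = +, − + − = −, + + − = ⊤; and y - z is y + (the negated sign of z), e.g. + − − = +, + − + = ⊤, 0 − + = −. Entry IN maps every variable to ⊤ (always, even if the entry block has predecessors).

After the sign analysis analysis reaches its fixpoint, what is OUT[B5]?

Per-block solution:
  B0: | IN=(all ⊤) | OUT={a:+, f:+; rest ⊤}
  B1: | IN={a:+, f:+; rest ⊤} | OUT={a:+, d:+, f:+; rest ⊤}
  B2: | IN={a:+, d:+, f:+; rest ⊤} | OUT={a:+, b:+, d:+, f:+; rest ⊤}
  B3: | IN={a:+, b:+, d:+, f:+; rest ⊤} | OUT={a:+, b:+, d:+, f:+; rest ⊤}
  B4: | IN={a:+, b:+, d:+, f:+; rest ⊤} | OUT={a:+, b:+, d:+, f:+; rest ⊤}
  B5: | IN={a:+, b:+, d:+, f:+; rest ⊤} | OUT={a:+, b:+, d:+; rest ⊤}

Merge at B5: IN[B5] = OUT[B3] ⊔ OUT[B4] = {a: +, b: +, c: ⊤, d: +, e: ⊤, f: +}
Applying B5's transfer function to that IN value gives OUT[B5] (row B5 above).

Answer: {a: +, b: +, c: ⊤, d: +, e: ⊤, f: ⊤}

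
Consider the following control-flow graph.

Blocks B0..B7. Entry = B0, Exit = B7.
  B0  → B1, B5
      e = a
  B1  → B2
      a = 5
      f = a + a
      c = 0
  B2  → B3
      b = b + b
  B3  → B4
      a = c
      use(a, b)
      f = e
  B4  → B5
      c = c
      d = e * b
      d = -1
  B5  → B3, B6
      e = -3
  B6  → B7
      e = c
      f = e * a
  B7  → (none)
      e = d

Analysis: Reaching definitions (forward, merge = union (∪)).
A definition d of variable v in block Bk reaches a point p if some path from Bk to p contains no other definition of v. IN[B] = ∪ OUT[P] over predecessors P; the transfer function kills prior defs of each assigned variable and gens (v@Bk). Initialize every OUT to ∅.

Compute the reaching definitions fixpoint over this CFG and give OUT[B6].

Answer: {a@B3, b@B2, c@B4, d@B4, e@B6, f@B6}

Working:
Per-block solution:
  B0:  IN={}  OUT={e@B0}
  B1:  IN={e@B0}  OUT={a@B1, c@B1, e@B0, f@B1}
  B2:  IN={a@B1, c@B1, e@B0, f@B1}  OUT={a@B1, b@B2, c@B1, e@B0, f@B1}
  B3:  IN={a@B1, a@B3, b@B2, c@B1, c@B4, d@B4, e@B0, e@B5, f@B1, f@B3}  OUT={a@B3, b@B2, c@B1, c@B4, d@B4, e@B0, e@B5, f@B3}
  B4:  IN={a@B3, b@B2, c@B1, c@B4, d@B4, e@B0, e@B5, f@B3}  OUT={a@B3, b@B2, c@B4, d@B4, e@B0, e@B5, f@B3}
  B5:  IN={a@B3, b@B2, c@B4, d@B4, e@B0, e@B5, f@B3}  OUT={a@B3, b@B2, c@B4, d@B4, e@B5, f@B3}
  B6:  IN={a@B3, b@B2, c@B4, d@B4, e@B5, f@B3}  OUT={a@B3, b@B2, c@B4, d@B4, e@B6, f@B6}
  B7:  IN={a@B3, b@B2, c@B4, d@B4, e@B6, f@B6}  OUT={a@B3, b@B2, c@B4, d@B4, e@B7, f@B6}

Merge at B6: IN[B6] = OUT[B5] = {a@B3, b@B2, c@B4, d@B4, e@B5, f@B3}
Applying B6's transfer function to that IN value gives OUT[B6] (row B6 above).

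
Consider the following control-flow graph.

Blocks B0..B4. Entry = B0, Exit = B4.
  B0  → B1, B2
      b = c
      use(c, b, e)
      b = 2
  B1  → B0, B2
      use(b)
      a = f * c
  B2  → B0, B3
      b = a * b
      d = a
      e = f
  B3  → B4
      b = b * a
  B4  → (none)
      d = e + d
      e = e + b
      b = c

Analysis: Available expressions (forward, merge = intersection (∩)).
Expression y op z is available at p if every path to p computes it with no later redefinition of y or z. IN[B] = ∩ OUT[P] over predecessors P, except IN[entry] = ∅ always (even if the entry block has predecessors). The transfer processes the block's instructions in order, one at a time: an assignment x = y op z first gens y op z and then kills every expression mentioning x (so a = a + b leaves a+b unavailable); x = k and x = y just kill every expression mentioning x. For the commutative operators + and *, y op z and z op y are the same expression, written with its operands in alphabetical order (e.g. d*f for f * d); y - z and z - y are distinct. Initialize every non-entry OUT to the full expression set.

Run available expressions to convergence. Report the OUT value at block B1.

Fixpoint table:
  B0: | IN={} | OUT={}
  B1: | IN={} | OUT={c*f}
  B2: | IN={} | OUT={}
  B3: | IN={} | OUT={}
  B4: | IN={} | OUT={}

Merge at B1: IN[B1] = OUT[B0] = {}
Applying B1's transfer function to that IN value gives OUT[B1] (row B1 above).

Answer: {c*f}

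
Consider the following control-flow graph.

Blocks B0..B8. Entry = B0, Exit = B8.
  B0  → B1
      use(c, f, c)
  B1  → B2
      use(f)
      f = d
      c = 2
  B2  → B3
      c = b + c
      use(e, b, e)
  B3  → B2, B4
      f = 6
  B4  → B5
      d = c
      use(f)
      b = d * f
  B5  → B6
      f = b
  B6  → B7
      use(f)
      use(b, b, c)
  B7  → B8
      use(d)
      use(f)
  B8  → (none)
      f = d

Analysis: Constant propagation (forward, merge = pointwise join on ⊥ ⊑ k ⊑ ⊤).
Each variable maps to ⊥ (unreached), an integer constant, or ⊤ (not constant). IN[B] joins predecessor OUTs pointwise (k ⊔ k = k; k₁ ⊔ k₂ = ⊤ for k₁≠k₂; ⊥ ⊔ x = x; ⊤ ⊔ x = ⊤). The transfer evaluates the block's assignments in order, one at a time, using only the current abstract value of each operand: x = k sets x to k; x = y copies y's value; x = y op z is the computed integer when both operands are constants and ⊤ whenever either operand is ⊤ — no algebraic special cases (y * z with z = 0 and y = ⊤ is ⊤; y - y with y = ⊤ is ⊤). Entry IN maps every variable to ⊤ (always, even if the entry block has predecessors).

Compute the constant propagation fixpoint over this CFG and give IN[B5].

Answer: {a: ⊤, b: ⊤, c: ⊤, d: ⊤, e: ⊤, f: 6}

Working:
Fixpoint table:
  B0:   IN=(all ⊤)   OUT=(all ⊤)
  B1:   IN=(all ⊤)   OUT={c:2; rest ⊤}
  B2:   IN=(all ⊤)   OUT=(all ⊤)
  B3:   IN=(all ⊤)   OUT={f:6; rest ⊤}
  B4:   IN={f:6; rest ⊤}   OUT={f:6; rest ⊤}
  B5:   IN={f:6; rest ⊤}   OUT=(all ⊤)
  B6:   IN=(all ⊤)   OUT=(all ⊤)
  B7:   IN=(all ⊤)   OUT=(all ⊤)
  B8:   IN=(all ⊤)   OUT=(all ⊤)

Merge at B5: IN[B5] = OUT[B4] = {a: ⊤, b: ⊤, c: ⊤, d: ⊤, e: ⊤, f: 6}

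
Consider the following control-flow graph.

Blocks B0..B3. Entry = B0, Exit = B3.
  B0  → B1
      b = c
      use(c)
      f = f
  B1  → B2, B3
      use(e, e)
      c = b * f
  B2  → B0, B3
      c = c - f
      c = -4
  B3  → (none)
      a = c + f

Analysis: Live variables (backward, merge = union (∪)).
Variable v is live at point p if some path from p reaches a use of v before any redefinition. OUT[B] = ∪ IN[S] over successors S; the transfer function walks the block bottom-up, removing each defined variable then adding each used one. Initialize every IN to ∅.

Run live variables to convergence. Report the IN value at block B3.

Fixpoint table:
  B0: | IN={c, e, f} | OUT={b, e, f}
  B1: | IN={b, e, f} | OUT={c, e, f}
  B2: | IN={c, e, f} | OUT={c, e, f}
  B3: | IN={c, f} | OUT={}

B3 is the boundary node: OUT[B3] = {}
Applying B3's transfer function to that OUT value gives IN[B3] (row B3 above).

Answer: {c, f}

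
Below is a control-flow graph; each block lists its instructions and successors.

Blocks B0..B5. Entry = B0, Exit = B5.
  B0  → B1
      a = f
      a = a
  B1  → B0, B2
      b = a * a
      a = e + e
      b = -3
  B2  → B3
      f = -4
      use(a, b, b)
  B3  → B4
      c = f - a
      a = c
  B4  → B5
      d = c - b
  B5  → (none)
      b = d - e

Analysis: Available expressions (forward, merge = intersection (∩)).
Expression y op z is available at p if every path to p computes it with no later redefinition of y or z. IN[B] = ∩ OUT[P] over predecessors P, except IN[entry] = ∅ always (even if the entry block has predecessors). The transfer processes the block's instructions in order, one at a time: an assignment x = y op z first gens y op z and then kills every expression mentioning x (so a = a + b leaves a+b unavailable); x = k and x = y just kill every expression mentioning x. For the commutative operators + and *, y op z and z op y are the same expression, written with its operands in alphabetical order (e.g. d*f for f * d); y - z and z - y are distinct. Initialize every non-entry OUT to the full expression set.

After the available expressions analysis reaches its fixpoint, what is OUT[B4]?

Per-block solution:
  B0:   IN={}   OUT={}
  B1:   IN={}   OUT={e+e}
  B2:   IN={e+e}   OUT={e+e}
  B3:   IN={e+e}   OUT={e+e}
  B4:   IN={e+e}   OUT={c-b, e+e}
  B5:   IN={c-b, e+e}   OUT={d-e, e+e}

Merge at B4: IN[B4] = OUT[B3] = {e+e}
Applying B4's transfer function to that IN value gives OUT[B4] (row B4 above).

Answer: {c-b, e+e}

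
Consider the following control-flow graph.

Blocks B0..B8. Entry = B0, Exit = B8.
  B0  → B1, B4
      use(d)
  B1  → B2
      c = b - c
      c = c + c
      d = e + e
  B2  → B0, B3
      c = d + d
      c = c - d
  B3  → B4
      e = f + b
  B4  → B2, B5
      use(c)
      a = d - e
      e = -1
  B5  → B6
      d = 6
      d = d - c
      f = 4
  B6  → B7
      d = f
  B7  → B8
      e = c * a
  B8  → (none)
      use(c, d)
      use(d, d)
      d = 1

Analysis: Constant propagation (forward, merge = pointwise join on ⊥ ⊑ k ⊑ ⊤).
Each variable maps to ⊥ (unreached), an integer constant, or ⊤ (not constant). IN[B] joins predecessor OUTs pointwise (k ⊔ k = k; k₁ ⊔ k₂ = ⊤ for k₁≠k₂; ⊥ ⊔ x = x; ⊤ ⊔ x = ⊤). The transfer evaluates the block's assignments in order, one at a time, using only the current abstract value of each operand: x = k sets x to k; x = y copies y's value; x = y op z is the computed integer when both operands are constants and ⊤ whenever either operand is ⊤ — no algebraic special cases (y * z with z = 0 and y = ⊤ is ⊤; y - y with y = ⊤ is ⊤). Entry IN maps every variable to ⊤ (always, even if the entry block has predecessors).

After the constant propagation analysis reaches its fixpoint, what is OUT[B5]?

Answer: {a: ⊤, b: ⊤, c: ⊤, d: ⊤, e: -1, f: 4}

Trace:
Per-block solution:
  B0:   IN=(all ⊤)   OUT=(all ⊤)
  B1:   IN=(all ⊤)   OUT=(all ⊤)
  B2:   IN=(all ⊤)   OUT=(all ⊤)
  B3:   IN=(all ⊤)   OUT=(all ⊤)
  B4:   IN=(all ⊤)   OUT={e:-1; rest ⊤}
  B5:   IN={e:-1; rest ⊤}   OUT={e:-1, f:4; rest ⊤}
  B6:   IN={e:-1, f:4; rest ⊤}   OUT={d:4, e:-1, f:4; rest ⊤}
  B7:   IN={d:4, e:-1, f:4; rest ⊤}   OUT={d:4, f:4; rest ⊤}
  B8:   IN={d:4, f:4; rest ⊤}   OUT={d:1, f:4; rest ⊤}

Merge at B5: IN[B5] = OUT[B4] = {a: ⊤, b: ⊤, c: ⊤, d: ⊤, e: -1, f: ⊤}
Applying B5's transfer function to that IN value gives OUT[B5] (row B5 above).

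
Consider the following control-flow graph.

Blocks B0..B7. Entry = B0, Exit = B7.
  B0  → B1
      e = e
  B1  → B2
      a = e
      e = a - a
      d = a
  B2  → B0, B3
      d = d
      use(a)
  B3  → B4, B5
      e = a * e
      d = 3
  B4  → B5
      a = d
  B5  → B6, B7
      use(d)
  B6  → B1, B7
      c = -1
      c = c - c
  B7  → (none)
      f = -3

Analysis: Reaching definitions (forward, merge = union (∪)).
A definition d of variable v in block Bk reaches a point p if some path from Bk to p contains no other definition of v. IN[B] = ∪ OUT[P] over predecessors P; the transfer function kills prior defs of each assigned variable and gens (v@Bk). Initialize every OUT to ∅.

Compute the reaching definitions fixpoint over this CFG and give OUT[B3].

Converged values:
  B0: | IN={a@B1, c@B6, d@B2, e@B1} | OUT={a@B1, c@B6, d@B2, e@B0}
  B1: | IN={a@B1, a@B4, c@B6, d@B2, d@B3, e@B0, e@B3} | OUT={a@B1, c@B6, d@B1, e@B1}
  B2: | IN={a@B1, c@B6, d@B1, e@B1} | OUT={a@B1, c@B6, d@B2, e@B1}
  B3: | IN={a@B1, c@B6, d@B2, e@B1} | OUT={a@B1, c@B6, d@B3, e@B3}
  B4: | IN={a@B1, c@B6, d@B3, e@B3} | OUT={a@B4, c@B6, d@B3, e@B3}
  B5: | IN={a@B1, a@B4, c@B6, d@B3, e@B3} | OUT={a@B1, a@B4, c@B6, d@B3, e@B3}
  B6: | IN={a@B1, a@B4, c@B6, d@B3, e@B3} | OUT={a@B1, a@B4, c@B6, d@B3, e@B3}
  B7: | IN={a@B1, a@B4, c@B6, d@B3, e@B3} | OUT={a@B1, a@B4, c@B6, d@B3, e@B3, f@B7}

Merge at B3: IN[B3] = OUT[B2] = {a@B1, c@B6, d@B2, e@B1}
Applying B3's transfer function to that IN value gives OUT[B3] (row B3 above).

Answer: {a@B1, c@B6, d@B3, e@B3}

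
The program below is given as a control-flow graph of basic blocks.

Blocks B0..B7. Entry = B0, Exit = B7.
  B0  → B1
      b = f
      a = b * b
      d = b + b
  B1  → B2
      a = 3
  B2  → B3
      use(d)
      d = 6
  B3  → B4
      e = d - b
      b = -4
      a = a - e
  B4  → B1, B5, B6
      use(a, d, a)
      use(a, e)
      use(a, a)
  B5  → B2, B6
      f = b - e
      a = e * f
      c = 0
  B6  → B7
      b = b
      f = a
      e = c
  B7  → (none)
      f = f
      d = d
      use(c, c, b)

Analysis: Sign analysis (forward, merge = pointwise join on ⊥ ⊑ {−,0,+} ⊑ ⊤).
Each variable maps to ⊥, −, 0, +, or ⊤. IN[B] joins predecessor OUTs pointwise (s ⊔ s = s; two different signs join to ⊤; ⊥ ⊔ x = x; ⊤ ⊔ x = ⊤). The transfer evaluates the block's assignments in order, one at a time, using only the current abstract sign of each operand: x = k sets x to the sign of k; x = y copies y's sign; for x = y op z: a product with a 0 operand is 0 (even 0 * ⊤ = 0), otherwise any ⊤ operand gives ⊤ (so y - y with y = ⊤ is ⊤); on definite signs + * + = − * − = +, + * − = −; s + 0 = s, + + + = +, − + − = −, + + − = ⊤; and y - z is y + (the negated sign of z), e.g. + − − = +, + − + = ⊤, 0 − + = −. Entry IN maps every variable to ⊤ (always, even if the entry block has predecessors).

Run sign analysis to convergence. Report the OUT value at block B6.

Answer: {a: ⊤, b: -, c: ⊤, d: +, e: ⊤, f: ⊤}

Trace:
Per-block solution:
  B0:  IN=(all ⊤)  OUT=(all ⊤)
  B1:  IN=(all ⊤)  OUT={a:+; rest ⊤}
  B2:  IN=(all ⊤)  OUT={d:+; rest ⊤}
  B3:  IN={d:+; rest ⊤}  OUT={b:-, d:+; rest ⊤}
  B4:  IN={b:-, d:+; rest ⊤}  OUT={b:-, d:+; rest ⊤}
  B5:  IN={b:-, d:+; rest ⊤}  OUT={b:-, c:0, d:+; rest ⊤}
  B6:  IN={b:-, d:+; rest ⊤}  OUT={b:-, d:+; rest ⊤}
  B7:  IN={b:-, d:+; rest ⊤}  OUT={b:-, d:+; rest ⊤}

Merge at B6: IN[B6] = OUT[B4] ⊔ OUT[B5] = {a: ⊤, b: -, c: ⊤, d: +, e: ⊤, f: ⊤}
Applying B6's transfer function to that IN value gives OUT[B6] (row B6 above).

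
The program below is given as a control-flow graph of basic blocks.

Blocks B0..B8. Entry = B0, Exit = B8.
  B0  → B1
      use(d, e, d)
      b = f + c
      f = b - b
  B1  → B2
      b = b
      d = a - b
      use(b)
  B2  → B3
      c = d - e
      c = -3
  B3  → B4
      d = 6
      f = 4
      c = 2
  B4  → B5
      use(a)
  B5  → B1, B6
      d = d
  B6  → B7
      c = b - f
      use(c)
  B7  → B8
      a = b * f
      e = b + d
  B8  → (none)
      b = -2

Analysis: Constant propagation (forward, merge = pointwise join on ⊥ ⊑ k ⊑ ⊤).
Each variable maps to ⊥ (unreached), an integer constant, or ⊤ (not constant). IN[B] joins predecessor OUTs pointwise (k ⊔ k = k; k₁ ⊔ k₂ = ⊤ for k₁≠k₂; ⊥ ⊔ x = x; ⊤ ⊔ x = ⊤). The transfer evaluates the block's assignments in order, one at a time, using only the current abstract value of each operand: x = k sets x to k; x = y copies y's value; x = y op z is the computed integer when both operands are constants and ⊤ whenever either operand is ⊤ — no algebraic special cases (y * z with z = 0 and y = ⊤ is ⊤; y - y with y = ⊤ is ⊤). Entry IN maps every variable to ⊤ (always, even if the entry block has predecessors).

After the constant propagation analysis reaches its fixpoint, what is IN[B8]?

Answer: {a: ⊤, b: ⊤, c: ⊤, d: 6, e: ⊤, f: 4}

Trace:
Fixpoint table:
  B0:   IN=(all ⊤)   OUT=(all ⊤)
  B1:   IN=(all ⊤)   OUT=(all ⊤)
  B2:   IN=(all ⊤)   OUT={c:-3; rest ⊤}
  B3:   IN={c:-3; rest ⊤}   OUT={c:2, d:6, f:4; rest ⊤}
  B4:   IN={c:2, d:6, f:4; rest ⊤}   OUT={c:2, d:6, f:4; rest ⊤}
  B5:   IN={c:2, d:6, f:4; rest ⊤}   OUT={c:2, d:6, f:4; rest ⊤}
  B6:   IN={c:2, d:6, f:4; rest ⊤}   OUT={d:6, f:4; rest ⊤}
  B7:   IN={d:6, f:4; rest ⊤}   OUT={d:6, f:4; rest ⊤}
  B8:   IN={d:6, f:4; rest ⊤}   OUT={b:-2, d:6, f:4; rest ⊤}

Merge at B8: IN[B8] = OUT[B7] = {a: ⊤, b: ⊤, c: ⊤, d: 6, e: ⊤, f: 4}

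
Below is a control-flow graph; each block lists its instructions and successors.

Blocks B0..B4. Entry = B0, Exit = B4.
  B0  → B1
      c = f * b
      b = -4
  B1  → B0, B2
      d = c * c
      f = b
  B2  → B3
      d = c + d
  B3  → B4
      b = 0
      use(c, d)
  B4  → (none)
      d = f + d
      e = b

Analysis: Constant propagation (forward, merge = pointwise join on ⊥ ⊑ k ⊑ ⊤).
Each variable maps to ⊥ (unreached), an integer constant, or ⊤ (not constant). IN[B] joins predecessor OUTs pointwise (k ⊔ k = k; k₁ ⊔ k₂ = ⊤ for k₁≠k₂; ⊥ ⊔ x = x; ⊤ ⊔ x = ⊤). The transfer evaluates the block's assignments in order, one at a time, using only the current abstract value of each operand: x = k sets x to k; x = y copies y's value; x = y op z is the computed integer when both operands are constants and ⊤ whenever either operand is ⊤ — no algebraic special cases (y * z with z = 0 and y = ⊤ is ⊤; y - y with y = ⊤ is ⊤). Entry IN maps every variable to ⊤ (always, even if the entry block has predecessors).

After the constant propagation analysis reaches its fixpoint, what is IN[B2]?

Answer: {a: ⊤, b: -4, c: ⊤, d: ⊤, e: ⊤, f: -4}

Working:
Converged values:
  B0: | IN=(all ⊤) | OUT={b:-4; rest ⊤}
  B1: | IN={b:-4; rest ⊤} | OUT={b:-4, f:-4; rest ⊤}
  B2: | IN={b:-4, f:-4; rest ⊤} | OUT={b:-4, f:-4; rest ⊤}
  B3: | IN={b:-4, f:-4; rest ⊤} | OUT={b:0, f:-4; rest ⊤}
  B4: | IN={b:0, f:-4; rest ⊤} | OUT={b:0, e:0, f:-4; rest ⊤}

Merge at B2: IN[B2] = OUT[B1] = {a: ⊤, b: -4, c: ⊤, d: ⊤, e: ⊤, f: -4}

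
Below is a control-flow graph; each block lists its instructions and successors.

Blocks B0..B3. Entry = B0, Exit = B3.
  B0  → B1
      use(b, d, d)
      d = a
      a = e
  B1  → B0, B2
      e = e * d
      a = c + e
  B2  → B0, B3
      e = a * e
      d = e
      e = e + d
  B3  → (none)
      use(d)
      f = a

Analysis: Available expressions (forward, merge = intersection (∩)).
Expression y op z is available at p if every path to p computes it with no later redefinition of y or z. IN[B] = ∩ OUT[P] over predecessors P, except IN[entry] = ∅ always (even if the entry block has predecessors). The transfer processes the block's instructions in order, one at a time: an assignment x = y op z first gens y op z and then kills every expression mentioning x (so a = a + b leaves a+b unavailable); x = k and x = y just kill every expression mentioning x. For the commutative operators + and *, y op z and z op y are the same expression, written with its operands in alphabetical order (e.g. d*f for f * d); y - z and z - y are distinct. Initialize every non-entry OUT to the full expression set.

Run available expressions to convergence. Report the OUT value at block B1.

Answer: {c+e}

Working:
Fixpoint table:
  B0: | IN={} | OUT={}
  B1: | IN={} | OUT={c+e}
  B2: | IN={c+e} | OUT={}
  B3: | IN={} | OUT={}

Merge at B1: IN[B1] = OUT[B0] = {}
Applying B1's transfer function to that IN value gives OUT[B1] (row B1 above).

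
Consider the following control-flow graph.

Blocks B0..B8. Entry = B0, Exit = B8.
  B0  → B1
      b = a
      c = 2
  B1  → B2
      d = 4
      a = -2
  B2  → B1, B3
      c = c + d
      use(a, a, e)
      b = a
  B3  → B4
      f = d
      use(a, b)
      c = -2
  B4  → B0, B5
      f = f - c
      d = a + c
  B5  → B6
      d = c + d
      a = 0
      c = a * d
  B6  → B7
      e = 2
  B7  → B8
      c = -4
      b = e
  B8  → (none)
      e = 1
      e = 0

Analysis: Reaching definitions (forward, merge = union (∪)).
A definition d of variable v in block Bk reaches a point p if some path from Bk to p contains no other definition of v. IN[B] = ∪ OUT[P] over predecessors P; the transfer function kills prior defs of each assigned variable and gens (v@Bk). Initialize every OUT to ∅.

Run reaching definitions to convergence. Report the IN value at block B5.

Converged values:
  B0:  IN={a@B1, b@B2, c@B3, d@B4, f@B4}  OUT={a@B1, b@B0, c@B0, d@B4, f@B4}
  B1:  IN={a@B1, b@B0, b@B2, c@B0, c@B2, d@B1, d@B4, f@B4}  OUT={a@B1, b@B0, b@B2, c@B0, c@B2, d@B1, f@B4}
  B2:  IN={a@B1, b@B0, b@B2, c@B0, c@B2, d@B1, f@B4}  OUT={a@B1, b@B2, c@B2, d@B1, f@B4}
  B3:  IN={a@B1, b@B2, c@B2, d@B1, f@B4}  OUT={a@B1, b@B2, c@B3, d@B1, f@B3}
  B4:  IN={a@B1, b@B2, c@B3, d@B1, f@B3}  OUT={a@B1, b@B2, c@B3, d@B4, f@B4}
  B5:  IN={a@B1, b@B2, c@B3, d@B4, f@B4}  OUT={a@B5, b@B2, c@B5, d@B5, f@B4}
  B6:  IN={a@B5, b@B2, c@B5, d@B5, f@B4}  OUT={a@B5, b@B2, c@B5, d@B5, e@B6, f@B4}
  B7:  IN={a@B5, b@B2, c@B5, d@B5, e@B6, f@B4}  OUT={a@B5, b@B7, c@B7, d@B5, e@B6, f@B4}
  B8:  IN={a@B5, b@B7, c@B7, d@B5, e@B6, f@B4}  OUT={a@B5, b@B7, c@B7, d@B5, e@B8, f@B4}

Merge at B5: IN[B5] = OUT[B4] = {a@B1, b@B2, c@B3, d@B4, f@B4}

Answer: {a@B1, b@B2, c@B3, d@B4, f@B4}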